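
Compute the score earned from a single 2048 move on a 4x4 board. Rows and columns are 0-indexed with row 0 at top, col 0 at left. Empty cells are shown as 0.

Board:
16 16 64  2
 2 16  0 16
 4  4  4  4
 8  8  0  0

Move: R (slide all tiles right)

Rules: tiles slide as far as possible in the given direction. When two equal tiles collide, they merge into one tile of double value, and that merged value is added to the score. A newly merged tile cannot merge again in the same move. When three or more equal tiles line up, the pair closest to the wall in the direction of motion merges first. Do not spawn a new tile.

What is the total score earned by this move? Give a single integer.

Answer: 96

Derivation:
Slide right:
row 0: [16, 16, 64, 2] -> [0, 32, 64, 2]  score +32 (running 32)
row 1: [2, 16, 0, 16] -> [0, 0, 2, 32]  score +32 (running 64)
row 2: [4, 4, 4, 4] -> [0, 0, 8, 8]  score +16 (running 80)
row 3: [8, 8, 0, 0] -> [0, 0, 0, 16]  score +16 (running 96)
Board after move:
 0 32 64  2
 0  0  2 32
 0  0  8  8
 0  0  0 16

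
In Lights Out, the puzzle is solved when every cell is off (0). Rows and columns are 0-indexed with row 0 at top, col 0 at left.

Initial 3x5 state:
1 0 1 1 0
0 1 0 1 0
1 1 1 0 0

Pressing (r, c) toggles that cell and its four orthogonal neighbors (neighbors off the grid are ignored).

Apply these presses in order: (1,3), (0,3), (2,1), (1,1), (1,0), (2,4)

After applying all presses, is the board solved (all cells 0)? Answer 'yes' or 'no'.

Answer: no

Derivation:
After press 1 at (1,3):
1 0 1 0 0
0 1 1 0 1
1 1 1 1 0

After press 2 at (0,3):
1 0 0 1 1
0 1 1 1 1
1 1 1 1 0

After press 3 at (2,1):
1 0 0 1 1
0 0 1 1 1
0 0 0 1 0

After press 4 at (1,1):
1 1 0 1 1
1 1 0 1 1
0 1 0 1 0

After press 5 at (1,0):
0 1 0 1 1
0 0 0 1 1
1 1 0 1 0

After press 6 at (2,4):
0 1 0 1 1
0 0 0 1 0
1 1 0 0 1

Lights still on: 7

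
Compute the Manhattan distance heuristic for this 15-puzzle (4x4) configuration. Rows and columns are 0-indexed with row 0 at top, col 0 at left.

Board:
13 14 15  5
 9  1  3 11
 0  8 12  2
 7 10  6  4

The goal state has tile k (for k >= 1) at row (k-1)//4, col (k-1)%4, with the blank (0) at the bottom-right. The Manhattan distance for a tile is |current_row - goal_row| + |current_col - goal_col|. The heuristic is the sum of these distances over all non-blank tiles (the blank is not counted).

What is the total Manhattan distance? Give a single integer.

Tile 13: at (0,0), goal (3,0), distance |0-3|+|0-0| = 3
Tile 14: at (0,1), goal (3,1), distance |0-3|+|1-1| = 3
Tile 15: at (0,2), goal (3,2), distance |0-3|+|2-2| = 3
Tile 5: at (0,3), goal (1,0), distance |0-1|+|3-0| = 4
Tile 9: at (1,0), goal (2,0), distance |1-2|+|0-0| = 1
Tile 1: at (1,1), goal (0,0), distance |1-0|+|1-0| = 2
Tile 3: at (1,2), goal (0,2), distance |1-0|+|2-2| = 1
Tile 11: at (1,3), goal (2,2), distance |1-2|+|3-2| = 2
Tile 8: at (2,1), goal (1,3), distance |2-1|+|1-3| = 3
Tile 12: at (2,2), goal (2,3), distance |2-2|+|2-3| = 1
Tile 2: at (2,3), goal (0,1), distance |2-0|+|3-1| = 4
Tile 7: at (3,0), goal (1,2), distance |3-1|+|0-2| = 4
Tile 10: at (3,1), goal (2,1), distance |3-2|+|1-1| = 1
Tile 6: at (3,2), goal (1,1), distance |3-1|+|2-1| = 3
Tile 4: at (3,3), goal (0,3), distance |3-0|+|3-3| = 3
Sum: 3 + 3 + 3 + 4 + 1 + 2 + 1 + 2 + 3 + 1 + 4 + 4 + 1 + 3 + 3 = 38

Answer: 38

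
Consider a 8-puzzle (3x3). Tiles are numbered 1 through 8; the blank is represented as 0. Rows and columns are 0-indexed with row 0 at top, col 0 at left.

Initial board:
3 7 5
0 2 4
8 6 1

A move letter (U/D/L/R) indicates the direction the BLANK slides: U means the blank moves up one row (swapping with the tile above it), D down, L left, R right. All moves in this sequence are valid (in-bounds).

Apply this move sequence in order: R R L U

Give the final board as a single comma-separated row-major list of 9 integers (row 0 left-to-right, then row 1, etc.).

After move 1 (R):
3 7 5
2 0 4
8 6 1

After move 2 (R):
3 7 5
2 4 0
8 6 1

After move 3 (L):
3 7 5
2 0 4
8 6 1

After move 4 (U):
3 0 5
2 7 4
8 6 1

Answer: 3, 0, 5, 2, 7, 4, 8, 6, 1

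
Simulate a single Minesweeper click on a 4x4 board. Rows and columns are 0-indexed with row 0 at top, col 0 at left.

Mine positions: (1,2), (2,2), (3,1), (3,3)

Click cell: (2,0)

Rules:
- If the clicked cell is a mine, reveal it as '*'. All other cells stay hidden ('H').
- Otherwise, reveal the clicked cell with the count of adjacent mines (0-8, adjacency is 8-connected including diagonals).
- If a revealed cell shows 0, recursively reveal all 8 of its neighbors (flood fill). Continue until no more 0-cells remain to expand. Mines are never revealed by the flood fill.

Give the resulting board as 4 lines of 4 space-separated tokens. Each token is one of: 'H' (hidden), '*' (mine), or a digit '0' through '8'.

H H H H
H H H H
1 H H H
H H H H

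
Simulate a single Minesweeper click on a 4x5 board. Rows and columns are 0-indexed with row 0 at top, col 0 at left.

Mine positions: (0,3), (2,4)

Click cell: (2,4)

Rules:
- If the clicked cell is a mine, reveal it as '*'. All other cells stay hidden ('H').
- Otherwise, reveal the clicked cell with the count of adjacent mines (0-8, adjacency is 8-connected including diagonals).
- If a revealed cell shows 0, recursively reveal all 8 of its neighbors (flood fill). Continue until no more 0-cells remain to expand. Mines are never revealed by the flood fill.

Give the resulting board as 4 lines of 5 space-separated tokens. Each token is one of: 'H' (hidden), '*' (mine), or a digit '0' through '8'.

H H H H H
H H H H H
H H H H *
H H H H H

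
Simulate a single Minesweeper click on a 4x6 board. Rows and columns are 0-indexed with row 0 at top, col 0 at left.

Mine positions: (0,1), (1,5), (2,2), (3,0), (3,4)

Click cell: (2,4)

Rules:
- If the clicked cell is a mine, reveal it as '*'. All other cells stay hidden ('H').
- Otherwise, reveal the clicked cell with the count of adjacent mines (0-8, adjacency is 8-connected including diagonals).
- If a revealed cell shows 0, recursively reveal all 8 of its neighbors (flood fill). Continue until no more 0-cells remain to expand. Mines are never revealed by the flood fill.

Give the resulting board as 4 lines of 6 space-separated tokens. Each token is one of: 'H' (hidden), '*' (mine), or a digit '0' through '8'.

H H H H H H
H H H H H H
H H H H 2 H
H H H H H H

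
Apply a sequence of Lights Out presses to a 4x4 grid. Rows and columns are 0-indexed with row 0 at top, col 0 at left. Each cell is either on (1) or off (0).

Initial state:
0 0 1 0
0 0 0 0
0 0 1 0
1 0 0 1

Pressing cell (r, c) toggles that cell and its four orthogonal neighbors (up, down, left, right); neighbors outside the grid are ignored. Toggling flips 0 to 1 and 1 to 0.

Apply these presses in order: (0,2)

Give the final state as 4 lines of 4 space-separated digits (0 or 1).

Answer: 0 1 0 1
0 0 1 0
0 0 1 0
1 0 0 1

Derivation:
After press 1 at (0,2):
0 1 0 1
0 0 1 0
0 0 1 0
1 0 0 1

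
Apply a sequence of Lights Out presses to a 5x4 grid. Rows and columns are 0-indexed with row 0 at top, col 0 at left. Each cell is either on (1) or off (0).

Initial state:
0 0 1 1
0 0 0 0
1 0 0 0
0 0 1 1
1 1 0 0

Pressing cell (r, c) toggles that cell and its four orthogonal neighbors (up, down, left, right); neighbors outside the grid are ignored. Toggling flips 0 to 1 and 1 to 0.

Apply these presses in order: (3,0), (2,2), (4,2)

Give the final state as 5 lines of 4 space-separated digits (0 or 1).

After press 1 at (3,0):
0 0 1 1
0 0 0 0
0 0 0 0
1 1 1 1
0 1 0 0

After press 2 at (2,2):
0 0 1 1
0 0 1 0
0 1 1 1
1 1 0 1
0 1 0 0

After press 3 at (4,2):
0 0 1 1
0 0 1 0
0 1 1 1
1 1 1 1
0 0 1 1

Answer: 0 0 1 1
0 0 1 0
0 1 1 1
1 1 1 1
0 0 1 1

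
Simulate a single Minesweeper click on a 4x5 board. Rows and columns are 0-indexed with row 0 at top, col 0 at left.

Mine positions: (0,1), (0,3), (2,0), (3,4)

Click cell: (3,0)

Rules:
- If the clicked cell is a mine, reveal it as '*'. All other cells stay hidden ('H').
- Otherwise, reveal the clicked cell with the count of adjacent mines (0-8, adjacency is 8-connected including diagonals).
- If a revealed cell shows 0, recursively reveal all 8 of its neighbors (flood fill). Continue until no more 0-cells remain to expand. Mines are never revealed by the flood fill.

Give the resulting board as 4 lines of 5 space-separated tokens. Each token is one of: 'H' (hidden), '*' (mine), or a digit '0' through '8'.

H H H H H
H H H H H
H H H H H
1 H H H H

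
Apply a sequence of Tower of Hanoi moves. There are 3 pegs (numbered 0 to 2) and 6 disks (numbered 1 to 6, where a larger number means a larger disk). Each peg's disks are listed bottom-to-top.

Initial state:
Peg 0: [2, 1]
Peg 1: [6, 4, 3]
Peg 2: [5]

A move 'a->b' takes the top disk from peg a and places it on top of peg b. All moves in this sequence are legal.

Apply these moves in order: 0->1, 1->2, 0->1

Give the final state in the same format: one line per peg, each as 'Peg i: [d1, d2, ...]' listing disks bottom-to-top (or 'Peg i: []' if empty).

Answer: Peg 0: []
Peg 1: [6, 4, 3, 2]
Peg 2: [5, 1]

Derivation:
After move 1 (0->1):
Peg 0: [2]
Peg 1: [6, 4, 3, 1]
Peg 2: [5]

After move 2 (1->2):
Peg 0: [2]
Peg 1: [6, 4, 3]
Peg 2: [5, 1]

After move 3 (0->1):
Peg 0: []
Peg 1: [6, 4, 3, 2]
Peg 2: [5, 1]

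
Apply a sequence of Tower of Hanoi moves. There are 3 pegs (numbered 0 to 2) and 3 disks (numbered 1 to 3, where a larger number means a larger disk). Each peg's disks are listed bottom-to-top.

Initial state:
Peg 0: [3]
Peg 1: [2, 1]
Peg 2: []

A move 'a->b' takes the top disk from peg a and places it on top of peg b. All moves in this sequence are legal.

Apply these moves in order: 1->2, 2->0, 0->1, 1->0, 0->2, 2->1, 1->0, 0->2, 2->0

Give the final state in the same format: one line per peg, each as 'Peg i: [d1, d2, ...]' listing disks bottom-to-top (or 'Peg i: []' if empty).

Answer: Peg 0: [3, 1]
Peg 1: [2]
Peg 2: []

Derivation:
After move 1 (1->2):
Peg 0: [3]
Peg 1: [2]
Peg 2: [1]

After move 2 (2->0):
Peg 0: [3, 1]
Peg 1: [2]
Peg 2: []

After move 3 (0->1):
Peg 0: [3]
Peg 1: [2, 1]
Peg 2: []

After move 4 (1->0):
Peg 0: [3, 1]
Peg 1: [2]
Peg 2: []

After move 5 (0->2):
Peg 0: [3]
Peg 1: [2]
Peg 2: [1]

After move 6 (2->1):
Peg 0: [3]
Peg 1: [2, 1]
Peg 2: []

After move 7 (1->0):
Peg 0: [3, 1]
Peg 1: [2]
Peg 2: []

After move 8 (0->2):
Peg 0: [3]
Peg 1: [2]
Peg 2: [1]

After move 9 (2->0):
Peg 0: [3, 1]
Peg 1: [2]
Peg 2: []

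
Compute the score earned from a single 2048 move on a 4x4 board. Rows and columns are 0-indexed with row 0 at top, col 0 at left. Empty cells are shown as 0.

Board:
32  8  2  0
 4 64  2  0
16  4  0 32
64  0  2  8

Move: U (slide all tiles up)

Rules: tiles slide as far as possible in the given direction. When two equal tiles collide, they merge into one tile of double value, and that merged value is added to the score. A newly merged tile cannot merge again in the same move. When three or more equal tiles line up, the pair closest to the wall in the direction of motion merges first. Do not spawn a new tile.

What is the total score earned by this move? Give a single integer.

Slide up:
col 0: [32, 4, 16, 64] -> [32, 4, 16, 64]  score +0 (running 0)
col 1: [8, 64, 4, 0] -> [8, 64, 4, 0]  score +0 (running 0)
col 2: [2, 2, 0, 2] -> [4, 2, 0, 0]  score +4 (running 4)
col 3: [0, 0, 32, 8] -> [32, 8, 0, 0]  score +0 (running 4)
Board after move:
32  8  4 32
 4 64  2  8
16  4  0  0
64  0  0  0

Answer: 4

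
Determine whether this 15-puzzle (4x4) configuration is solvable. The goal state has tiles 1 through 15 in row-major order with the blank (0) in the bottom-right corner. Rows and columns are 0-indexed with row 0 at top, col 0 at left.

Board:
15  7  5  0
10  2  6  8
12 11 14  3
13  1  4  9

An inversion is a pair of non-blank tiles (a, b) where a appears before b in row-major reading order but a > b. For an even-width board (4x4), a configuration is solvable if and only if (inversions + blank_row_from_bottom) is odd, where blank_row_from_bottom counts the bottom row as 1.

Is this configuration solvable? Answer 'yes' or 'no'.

Answer: no

Derivation:
Inversions: 56
Blank is in row 0 (0-indexed from top), which is row 4 counting from the bottom (bottom = 1).
56 + 4 = 60, which is even, so the puzzle is not solvable.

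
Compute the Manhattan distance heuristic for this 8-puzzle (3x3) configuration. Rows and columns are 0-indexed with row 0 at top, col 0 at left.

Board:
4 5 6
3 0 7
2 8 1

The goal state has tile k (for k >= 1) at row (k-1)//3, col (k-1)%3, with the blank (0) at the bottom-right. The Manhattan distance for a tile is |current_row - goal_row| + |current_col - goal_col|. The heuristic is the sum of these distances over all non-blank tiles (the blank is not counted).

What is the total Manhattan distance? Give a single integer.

Tile 4: (0,0)->(1,0) = 1
Tile 5: (0,1)->(1,1) = 1
Tile 6: (0,2)->(1,2) = 1
Tile 3: (1,0)->(0,2) = 3
Tile 7: (1,2)->(2,0) = 3
Tile 2: (2,0)->(0,1) = 3
Tile 8: (2,1)->(2,1) = 0
Tile 1: (2,2)->(0,0) = 4
Sum: 1 + 1 + 1 + 3 + 3 + 3 + 0 + 4 = 16

Answer: 16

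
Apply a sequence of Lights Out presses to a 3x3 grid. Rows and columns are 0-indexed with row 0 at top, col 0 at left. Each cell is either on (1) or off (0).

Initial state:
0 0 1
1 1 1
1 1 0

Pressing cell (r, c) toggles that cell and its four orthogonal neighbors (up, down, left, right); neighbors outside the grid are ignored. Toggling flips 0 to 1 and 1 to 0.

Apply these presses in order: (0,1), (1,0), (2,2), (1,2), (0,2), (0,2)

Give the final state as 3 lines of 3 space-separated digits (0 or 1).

After press 1 at (0,1):
1 1 0
1 0 1
1 1 0

After press 2 at (1,0):
0 1 0
0 1 1
0 1 0

After press 3 at (2,2):
0 1 0
0 1 0
0 0 1

After press 4 at (1,2):
0 1 1
0 0 1
0 0 0

After press 5 at (0,2):
0 0 0
0 0 0
0 0 0

After press 6 at (0,2):
0 1 1
0 0 1
0 0 0

Answer: 0 1 1
0 0 1
0 0 0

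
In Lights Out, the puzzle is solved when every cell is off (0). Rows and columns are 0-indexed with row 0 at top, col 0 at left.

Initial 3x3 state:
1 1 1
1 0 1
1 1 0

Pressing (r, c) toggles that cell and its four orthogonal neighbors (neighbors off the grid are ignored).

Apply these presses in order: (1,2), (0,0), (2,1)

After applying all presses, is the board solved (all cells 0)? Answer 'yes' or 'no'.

Answer: yes

Derivation:
After press 1 at (1,2):
1 1 0
1 1 0
1 1 1

After press 2 at (0,0):
0 0 0
0 1 0
1 1 1

After press 3 at (2,1):
0 0 0
0 0 0
0 0 0

Lights still on: 0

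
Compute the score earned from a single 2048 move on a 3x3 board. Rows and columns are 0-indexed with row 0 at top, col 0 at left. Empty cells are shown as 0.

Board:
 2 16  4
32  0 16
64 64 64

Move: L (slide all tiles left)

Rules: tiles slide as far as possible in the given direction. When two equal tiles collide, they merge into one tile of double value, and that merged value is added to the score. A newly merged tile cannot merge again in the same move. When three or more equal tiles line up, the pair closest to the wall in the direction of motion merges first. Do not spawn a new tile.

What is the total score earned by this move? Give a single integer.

Slide left:
row 0: [2, 16, 4] -> [2, 16, 4]  score +0 (running 0)
row 1: [32, 0, 16] -> [32, 16, 0]  score +0 (running 0)
row 2: [64, 64, 64] -> [128, 64, 0]  score +128 (running 128)
Board after move:
  2  16   4
 32  16   0
128  64   0

Answer: 128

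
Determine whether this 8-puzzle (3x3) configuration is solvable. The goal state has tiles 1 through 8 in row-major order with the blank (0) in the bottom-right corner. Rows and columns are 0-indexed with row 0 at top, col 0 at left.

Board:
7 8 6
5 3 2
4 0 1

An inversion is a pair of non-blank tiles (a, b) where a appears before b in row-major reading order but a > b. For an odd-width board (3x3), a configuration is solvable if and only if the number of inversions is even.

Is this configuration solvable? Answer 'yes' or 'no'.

Inversions (pairs i<j in row-major order where tile[i] > tile[j] > 0): 25
25 is odd, so the puzzle is not solvable.

Answer: no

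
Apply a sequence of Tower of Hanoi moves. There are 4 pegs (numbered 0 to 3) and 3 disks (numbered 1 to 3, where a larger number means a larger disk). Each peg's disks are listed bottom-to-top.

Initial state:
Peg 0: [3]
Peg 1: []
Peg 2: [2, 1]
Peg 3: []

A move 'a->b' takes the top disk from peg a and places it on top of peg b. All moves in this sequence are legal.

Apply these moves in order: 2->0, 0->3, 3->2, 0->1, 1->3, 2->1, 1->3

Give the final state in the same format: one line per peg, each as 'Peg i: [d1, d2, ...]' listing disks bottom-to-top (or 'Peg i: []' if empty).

After move 1 (2->0):
Peg 0: [3, 1]
Peg 1: []
Peg 2: [2]
Peg 3: []

After move 2 (0->3):
Peg 0: [3]
Peg 1: []
Peg 2: [2]
Peg 3: [1]

After move 3 (3->2):
Peg 0: [3]
Peg 1: []
Peg 2: [2, 1]
Peg 3: []

After move 4 (0->1):
Peg 0: []
Peg 1: [3]
Peg 2: [2, 1]
Peg 3: []

After move 5 (1->3):
Peg 0: []
Peg 1: []
Peg 2: [2, 1]
Peg 3: [3]

After move 6 (2->1):
Peg 0: []
Peg 1: [1]
Peg 2: [2]
Peg 3: [3]

After move 7 (1->3):
Peg 0: []
Peg 1: []
Peg 2: [2]
Peg 3: [3, 1]

Answer: Peg 0: []
Peg 1: []
Peg 2: [2]
Peg 3: [3, 1]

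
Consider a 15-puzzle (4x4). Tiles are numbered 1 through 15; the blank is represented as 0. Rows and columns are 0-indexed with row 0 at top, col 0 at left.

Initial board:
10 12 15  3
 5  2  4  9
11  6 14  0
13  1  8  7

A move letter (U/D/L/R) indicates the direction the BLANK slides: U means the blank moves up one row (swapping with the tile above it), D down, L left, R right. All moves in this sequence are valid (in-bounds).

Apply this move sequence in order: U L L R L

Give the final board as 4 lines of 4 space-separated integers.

Answer: 10 12 15  3
 5  0  2  4
11  6 14  9
13  1  8  7

Derivation:
After move 1 (U):
10 12 15  3
 5  2  4  0
11  6 14  9
13  1  8  7

After move 2 (L):
10 12 15  3
 5  2  0  4
11  6 14  9
13  1  8  7

After move 3 (L):
10 12 15  3
 5  0  2  4
11  6 14  9
13  1  8  7

After move 4 (R):
10 12 15  3
 5  2  0  4
11  6 14  9
13  1  8  7

After move 5 (L):
10 12 15  3
 5  0  2  4
11  6 14  9
13  1  8  7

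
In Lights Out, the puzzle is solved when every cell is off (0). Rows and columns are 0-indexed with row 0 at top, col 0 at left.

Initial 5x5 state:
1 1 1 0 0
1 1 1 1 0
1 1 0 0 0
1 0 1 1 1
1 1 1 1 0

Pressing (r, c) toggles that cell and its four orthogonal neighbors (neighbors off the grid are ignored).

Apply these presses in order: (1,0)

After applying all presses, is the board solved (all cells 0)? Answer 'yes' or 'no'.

Answer: no

Derivation:
After press 1 at (1,0):
0 1 1 0 0
0 0 1 1 0
0 1 0 0 0
1 0 1 1 1
1 1 1 1 0

Lights still on: 13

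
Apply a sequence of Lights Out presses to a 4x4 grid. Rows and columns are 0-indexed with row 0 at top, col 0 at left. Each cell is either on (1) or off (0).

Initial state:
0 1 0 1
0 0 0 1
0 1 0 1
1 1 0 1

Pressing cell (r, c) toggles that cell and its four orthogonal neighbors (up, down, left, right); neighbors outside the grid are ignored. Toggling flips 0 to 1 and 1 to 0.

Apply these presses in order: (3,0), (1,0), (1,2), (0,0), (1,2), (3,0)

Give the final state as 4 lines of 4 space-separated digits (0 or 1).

Answer: 0 0 0 1
0 1 0 1
1 1 0 1
1 1 0 1

Derivation:
After press 1 at (3,0):
0 1 0 1
0 0 0 1
1 1 0 1
0 0 0 1

After press 2 at (1,0):
1 1 0 1
1 1 0 1
0 1 0 1
0 0 0 1

After press 3 at (1,2):
1 1 1 1
1 0 1 0
0 1 1 1
0 0 0 1

After press 4 at (0,0):
0 0 1 1
0 0 1 0
0 1 1 1
0 0 0 1

After press 5 at (1,2):
0 0 0 1
0 1 0 1
0 1 0 1
0 0 0 1

After press 6 at (3,0):
0 0 0 1
0 1 0 1
1 1 0 1
1 1 0 1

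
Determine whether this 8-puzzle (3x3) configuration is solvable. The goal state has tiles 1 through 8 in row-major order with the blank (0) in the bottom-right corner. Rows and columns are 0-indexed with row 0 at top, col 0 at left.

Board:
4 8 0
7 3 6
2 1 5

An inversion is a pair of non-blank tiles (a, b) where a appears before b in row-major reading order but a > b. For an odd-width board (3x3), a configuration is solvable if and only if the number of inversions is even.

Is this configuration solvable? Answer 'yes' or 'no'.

Inversions (pairs i<j in row-major order where tile[i] > tile[j] > 0): 20
20 is even, so the puzzle is solvable.

Answer: yes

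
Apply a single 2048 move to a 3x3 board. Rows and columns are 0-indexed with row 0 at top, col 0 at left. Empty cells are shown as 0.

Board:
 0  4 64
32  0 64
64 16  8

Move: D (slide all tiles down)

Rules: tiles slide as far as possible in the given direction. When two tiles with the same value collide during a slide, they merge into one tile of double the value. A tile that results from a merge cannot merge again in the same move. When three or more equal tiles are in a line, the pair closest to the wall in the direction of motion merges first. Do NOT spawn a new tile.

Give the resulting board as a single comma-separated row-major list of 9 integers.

Answer: 0, 0, 0, 32, 4, 128, 64, 16, 8

Derivation:
Slide down:
col 0: [0, 32, 64] -> [0, 32, 64]
col 1: [4, 0, 16] -> [0, 4, 16]
col 2: [64, 64, 8] -> [0, 128, 8]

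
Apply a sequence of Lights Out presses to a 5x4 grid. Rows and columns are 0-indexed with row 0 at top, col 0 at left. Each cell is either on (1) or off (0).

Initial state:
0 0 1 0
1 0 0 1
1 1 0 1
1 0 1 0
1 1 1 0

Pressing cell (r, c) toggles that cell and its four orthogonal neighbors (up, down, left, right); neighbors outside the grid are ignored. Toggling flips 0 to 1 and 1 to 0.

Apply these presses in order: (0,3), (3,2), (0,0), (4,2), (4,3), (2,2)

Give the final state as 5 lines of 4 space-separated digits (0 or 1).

After press 1 at (0,3):
0 0 0 1
1 0 0 0
1 1 0 1
1 0 1 0
1 1 1 0

After press 2 at (3,2):
0 0 0 1
1 0 0 0
1 1 1 1
1 1 0 1
1 1 0 0

After press 3 at (0,0):
1 1 0 1
0 0 0 0
1 1 1 1
1 1 0 1
1 1 0 0

After press 4 at (4,2):
1 1 0 1
0 0 0 0
1 1 1 1
1 1 1 1
1 0 1 1

After press 5 at (4,3):
1 1 0 1
0 0 0 0
1 1 1 1
1 1 1 0
1 0 0 0

After press 6 at (2,2):
1 1 0 1
0 0 1 0
1 0 0 0
1 1 0 0
1 0 0 0

Answer: 1 1 0 1
0 0 1 0
1 0 0 0
1 1 0 0
1 0 0 0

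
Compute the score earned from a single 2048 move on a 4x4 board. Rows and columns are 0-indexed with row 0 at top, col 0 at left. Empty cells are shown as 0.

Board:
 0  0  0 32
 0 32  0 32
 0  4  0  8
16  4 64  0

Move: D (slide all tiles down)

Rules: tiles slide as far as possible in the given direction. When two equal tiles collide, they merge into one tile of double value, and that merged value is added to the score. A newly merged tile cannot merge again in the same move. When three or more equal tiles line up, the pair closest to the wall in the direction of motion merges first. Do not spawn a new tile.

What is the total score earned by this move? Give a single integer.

Slide down:
col 0: [0, 0, 0, 16] -> [0, 0, 0, 16]  score +0 (running 0)
col 1: [0, 32, 4, 4] -> [0, 0, 32, 8]  score +8 (running 8)
col 2: [0, 0, 0, 64] -> [0, 0, 0, 64]  score +0 (running 8)
col 3: [32, 32, 8, 0] -> [0, 0, 64, 8]  score +64 (running 72)
Board after move:
 0  0  0  0
 0  0  0  0
 0 32  0 64
16  8 64  8

Answer: 72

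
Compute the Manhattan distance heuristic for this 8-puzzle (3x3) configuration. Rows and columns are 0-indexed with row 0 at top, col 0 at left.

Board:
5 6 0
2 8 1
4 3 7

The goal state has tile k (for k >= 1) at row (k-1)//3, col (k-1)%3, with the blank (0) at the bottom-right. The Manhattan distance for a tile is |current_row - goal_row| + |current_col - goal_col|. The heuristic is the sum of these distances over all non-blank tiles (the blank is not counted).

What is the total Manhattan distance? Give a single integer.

Tile 5: at (0,0), goal (1,1), distance |0-1|+|0-1| = 2
Tile 6: at (0,1), goal (1,2), distance |0-1|+|1-2| = 2
Tile 2: at (1,0), goal (0,1), distance |1-0|+|0-1| = 2
Tile 8: at (1,1), goal (2,1), distance |1-2|+|1-1| = 1
Tile 1: at (1,2), goal (0,0), distance |1-0|+|2-0| = 3
Tile 4: at (2,0), goal (1,0), distance |2-1|+|0-0| = 1
Tile 3: at (2,1), goal (0,2), distance |2-0|+|1-2| = 3
Tile 7: at (2,2), goal (2,0), distance |2-2|+|2-0| = 2
Sum: 2 + 2 + 2 + 1 + 3 + 1 + 3 + 2 = 16

Answer: 16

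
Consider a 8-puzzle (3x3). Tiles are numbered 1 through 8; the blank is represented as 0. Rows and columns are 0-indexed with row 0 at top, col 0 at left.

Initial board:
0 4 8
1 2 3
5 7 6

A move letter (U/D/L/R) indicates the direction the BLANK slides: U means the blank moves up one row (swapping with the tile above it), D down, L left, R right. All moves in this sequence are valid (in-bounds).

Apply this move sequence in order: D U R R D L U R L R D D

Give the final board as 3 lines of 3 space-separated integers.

Answer: 4 3 2
1 8 6
5 7 0

Derivation:
After move 1 (D):
1 4 8
0 2 3
5 7 6

After move 2 (U):
0 4 8
1 2 3
5 7 6

After move 3 (R):
4 0 8
1 2 3
5 7 6

After move 4 (R):
4 8 0
1 2 3
5 7 6

After move 5 (D):
4 8 3
1 2 0
5 7 6

After move 6 (L):
4 8 3
1 0 2
5 7 6

After move 7 (U):
4 0 3
1 8 2
5 7 6

After move 8 (R):
4 3 0
1 8 2
5 7 6

After move 9 (L):
4 0 3
1 8 2
5 7 6

After move 10 (R):
4 3 0
1 8 2
5 7 6

After move 11 (D):
4 3 2
1 8 0
5 7 6

After move 12 (D):
4 3 2
1 8 6
5 7 0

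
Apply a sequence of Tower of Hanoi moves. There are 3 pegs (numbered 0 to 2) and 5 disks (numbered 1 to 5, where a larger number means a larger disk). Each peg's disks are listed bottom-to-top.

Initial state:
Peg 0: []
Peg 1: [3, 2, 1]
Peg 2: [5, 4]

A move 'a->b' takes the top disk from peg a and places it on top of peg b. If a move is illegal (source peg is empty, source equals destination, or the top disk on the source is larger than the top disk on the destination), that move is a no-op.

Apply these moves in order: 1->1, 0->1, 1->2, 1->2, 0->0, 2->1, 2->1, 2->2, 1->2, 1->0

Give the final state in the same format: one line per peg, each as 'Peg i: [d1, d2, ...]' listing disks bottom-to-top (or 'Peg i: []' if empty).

After move 1 (1->1):
Peg 0: []
Peg 1: [3, 2, 1]
Peg 2: [5, 4]

After move 2 (0->1):
Peg 0: []
Peg 1: [3, 2, 1]
Peg 2: [5, 4]

After move 3 (1->2):
Peg 0: []
Peg 1: [3, 2]
Peg 2: [5, 4, 1]

After move 4 (1->2):
Peg 0: []
Peg 1: [3, 2]
Peg 2: [5, 4, 1]

After move 5 (0->0):
Peg 0: []
Peg 1: [3, 2]
Peg 2: [5, 4, 1]

After move 6 (2->1):
Peg 0: []
Peg 1: [3, 2, 1]
Peg 2: [5, 4]

After move 7 (2->1):
Peg 0: []
Peg 1: [3, 2, 1]
Peg 2: [5, 4]

After move 8 (2->2):
Peg 0: []
Peg 1: [3, 2, 1]
Peg 2: [5, 4]

After move 9 (1->2):
Peg 0: []
Peg 1: [3, 2]
Peg 2: [5, 4, 1]

After move 10 (1->0):
Peg 0: [2]
Peg 1: [3]
Peg 2: [5, 4, 1]

Answer: Peg 0: [2]
Peg 1: [3]
Peg 2: [5, 4, 1]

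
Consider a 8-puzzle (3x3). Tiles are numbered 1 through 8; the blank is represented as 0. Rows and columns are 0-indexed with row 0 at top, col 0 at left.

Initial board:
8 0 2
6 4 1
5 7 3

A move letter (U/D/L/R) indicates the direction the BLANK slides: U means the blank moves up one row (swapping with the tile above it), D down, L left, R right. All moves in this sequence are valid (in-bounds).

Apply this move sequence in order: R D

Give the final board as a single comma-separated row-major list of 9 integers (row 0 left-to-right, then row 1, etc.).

Answer: 8, 2, 1, 6, 4, 0, 5, 7, 3

Derivation:
After move 1 (R):
8 2 0
6 4 1
5 7 3

After move 2 (D):
8 2 1
6 4 0
5 7 3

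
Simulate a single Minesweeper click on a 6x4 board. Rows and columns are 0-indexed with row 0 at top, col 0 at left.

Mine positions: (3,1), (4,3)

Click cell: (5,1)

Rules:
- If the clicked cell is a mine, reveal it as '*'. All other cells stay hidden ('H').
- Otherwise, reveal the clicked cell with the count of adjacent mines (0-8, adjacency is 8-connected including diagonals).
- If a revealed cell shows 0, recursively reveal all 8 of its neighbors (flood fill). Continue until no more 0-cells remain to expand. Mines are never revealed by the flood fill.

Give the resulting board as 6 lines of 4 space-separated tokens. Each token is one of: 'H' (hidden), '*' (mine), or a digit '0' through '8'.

H H H H
H H H H
H H H H
H H H H
1 1 2 H
0 0 1 H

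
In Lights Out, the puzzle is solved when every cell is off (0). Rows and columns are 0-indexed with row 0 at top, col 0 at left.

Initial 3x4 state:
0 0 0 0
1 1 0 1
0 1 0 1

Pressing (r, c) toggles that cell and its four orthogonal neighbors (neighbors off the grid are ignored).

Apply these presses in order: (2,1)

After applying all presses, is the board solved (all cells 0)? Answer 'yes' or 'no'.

Answer: no

Derivation:
After press 1 at (2,1):
0 0 0 0
1 0 0 1
1 0 1 1

Lights still on: 5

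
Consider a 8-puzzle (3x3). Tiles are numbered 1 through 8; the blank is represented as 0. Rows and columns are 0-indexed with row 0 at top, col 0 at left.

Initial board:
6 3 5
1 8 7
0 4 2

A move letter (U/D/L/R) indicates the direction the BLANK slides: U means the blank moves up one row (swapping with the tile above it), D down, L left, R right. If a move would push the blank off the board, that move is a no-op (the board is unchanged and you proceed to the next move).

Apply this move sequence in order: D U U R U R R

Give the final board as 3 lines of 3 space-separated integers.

After move 1 (D):
6 3 5
1 8 7
0 4 2

After move 2 (U):
6 3 5
0 8 7
1 4 2

After move 3 (U):
0 3 5
6 8 7
1 4 2

After move 4 (R):
3 0 5
6 8 7
1 4 2

After move 5 (U):
3 0 5
6 8 7
1 4 2

After move 6 (R):
3 5 0
6 8 7
1 4 2

After move 7 (R):
3 5 0
6 8 7
1 4 2

Answer: 3 5 0
6 8 7
1 4 2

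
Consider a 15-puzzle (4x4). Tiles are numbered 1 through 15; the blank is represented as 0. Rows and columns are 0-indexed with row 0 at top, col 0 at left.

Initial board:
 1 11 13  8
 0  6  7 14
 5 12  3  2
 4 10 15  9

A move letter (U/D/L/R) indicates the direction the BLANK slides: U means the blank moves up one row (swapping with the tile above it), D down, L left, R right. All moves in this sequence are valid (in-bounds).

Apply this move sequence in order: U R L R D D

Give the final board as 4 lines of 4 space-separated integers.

After move 1 (U):
 0 11 13  8
 1  6  7 14
 5 12  3  2
 4 10 15  9

After move 2 (R):
11  0 13  8
 1  6  7 14
 5 12  3  2
 4 10 15  9

After move 3 (L):
 0 11 13  8
 1  6  7 14
 5 12  3  2
 4 10 15  9

After move 4 (R):
11  0 13  8
 1  6  7 14
 5 12  3  2
 4 10 15  9

After move 5 (D):
11  6 13  8
 1  0  7 14
 5 12  3  2
 4 10 15  9

After move 6 (D):
11  6 13  8
 1 12  7 14
 5  0  3  2
 4 10 15  9

Answer: 11  6 13  8
 1 12  7 14
 5  0  3  2
 4 10 15  9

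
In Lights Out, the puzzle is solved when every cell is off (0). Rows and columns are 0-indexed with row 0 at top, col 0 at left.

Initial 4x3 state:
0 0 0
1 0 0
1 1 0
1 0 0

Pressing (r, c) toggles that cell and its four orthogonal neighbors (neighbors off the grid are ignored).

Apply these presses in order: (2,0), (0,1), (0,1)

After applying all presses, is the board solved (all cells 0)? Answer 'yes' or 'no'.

After press 1 at (2,0):
0 0 0
0 0 0
0 0 0
0 0 0

After press 2 at (0,1):
1 1 1
0 1 0
0 0 0
0 0 0

After press 3 at (0,1):
0 0 0
0 0 0
0 0 0
0 0 0

Lights still on: 0

Answer: yes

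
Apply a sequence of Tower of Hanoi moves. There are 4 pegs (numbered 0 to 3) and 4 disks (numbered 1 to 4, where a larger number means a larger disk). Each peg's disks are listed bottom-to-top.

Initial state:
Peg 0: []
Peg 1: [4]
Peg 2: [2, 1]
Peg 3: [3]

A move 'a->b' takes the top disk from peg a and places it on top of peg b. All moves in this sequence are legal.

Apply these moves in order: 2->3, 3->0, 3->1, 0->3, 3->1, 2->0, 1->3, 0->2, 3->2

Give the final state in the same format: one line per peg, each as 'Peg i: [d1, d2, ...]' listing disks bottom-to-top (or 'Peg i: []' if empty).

After move 1 (2->3):
Peg 0: []
Peg 1: [4]
Peg 2: [2]
Peg 3: [3, 1]

After move 2 (3->0):
Peg 0: [1]
Peg 1: [4]
Peg 2: [2]
Peg 3: [3]

After move 3 (3->1):
Peg 0: [1]
Peg 1: [4, 3]
Peg 2: [2]
Peg 3: []

After move 4 (0->3):
Peg 0: []
Peg 1: [4, 3]
Peg 2: [2]
Peg 3: [1]

After move 5 (3->1):
Peg 0: []
Peg 1: [4, 3, 1]
Peg 2: [2]
Peg 3: []

After move 6 (2->0):
Peg 0: [2]
Peg 1: [4, 3, 1]
Peg 2: []
Peg 3: []

After move 7 (1->3):
Peg 0: [2]
Peg 1: [4, 3]
Peg 2: []
Peg 3: [1]

After move 8 (0->2):
Peg 0: []
Peg 1: [4, 3]
Peg 2: [2]
Peg 3: [1]

After move 9 (3->2):
Peg 0: []
Peg 1: [4, 3]
Peg 2: [2, 1]
Peg 3: []

Answer: Peg 0: []
Peg 1: [4, 3]
Peg 2: [2, 1]
Peg 3: []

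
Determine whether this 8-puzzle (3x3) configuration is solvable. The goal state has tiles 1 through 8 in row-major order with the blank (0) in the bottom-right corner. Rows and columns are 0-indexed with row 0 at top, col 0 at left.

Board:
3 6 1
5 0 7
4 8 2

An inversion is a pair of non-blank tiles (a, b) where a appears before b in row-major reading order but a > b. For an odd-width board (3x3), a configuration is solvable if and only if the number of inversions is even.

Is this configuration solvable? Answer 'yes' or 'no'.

Inversions (pairs i<j in row-major order where tile[i] > tile[j] > 0): 12
12 is even, so the puzzle is solvable.

Answer: yes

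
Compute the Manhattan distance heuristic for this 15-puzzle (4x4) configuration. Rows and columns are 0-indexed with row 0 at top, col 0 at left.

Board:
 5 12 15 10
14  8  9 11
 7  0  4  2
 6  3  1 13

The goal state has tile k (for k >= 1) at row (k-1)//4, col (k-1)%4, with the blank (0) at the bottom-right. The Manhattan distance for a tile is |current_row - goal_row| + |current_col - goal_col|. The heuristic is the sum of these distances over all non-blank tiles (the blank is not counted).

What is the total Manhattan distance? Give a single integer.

Tile 5: (0,0)->(1,0) = 1
Tile 12: (0,1)->(2,3) = 4
Tile 15: (0,2)->(3,2) = 3
Tile 10: (0,3)->(2,1) = 4
Tile 14: (1,0)->(3,1) = 3
Tile 8: (1,1)->(1,3) = 2
Tile 9: (1,2)->(2,0) = 3
Tile 11: (1,3)->(2,2) = 2
Tile 7: (2,0)->(1,2) = 3
Tile 4: (2,2)->(0,3) = 3
Tile 2: (2,3)->(0,1) = 4
Tile 6: (3,0)->(1,1) = 3
Tile 3: (3,1)->(0,2) = 4
Tile 1: (3,2)->(0,0) = 5
Tile 13: (3,3)->(3,0) = 3
Sum: 1 + 4 + 3 + 4 + 3 + 2 + 3 + 2 + 3 + 3 + 4 + 3 + 4 + 5 + 3 = 47

Answer: 47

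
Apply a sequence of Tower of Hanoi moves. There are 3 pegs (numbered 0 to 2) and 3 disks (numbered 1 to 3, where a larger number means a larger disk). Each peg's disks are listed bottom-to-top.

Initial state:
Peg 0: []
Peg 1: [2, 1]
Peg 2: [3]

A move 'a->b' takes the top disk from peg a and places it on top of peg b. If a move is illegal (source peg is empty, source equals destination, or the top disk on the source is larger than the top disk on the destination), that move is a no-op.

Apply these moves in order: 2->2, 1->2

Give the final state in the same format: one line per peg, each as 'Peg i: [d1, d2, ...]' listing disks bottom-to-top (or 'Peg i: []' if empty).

After move 1 (2->2):
Peg 0: []
Peg 1: [2, 1]
Peg 2: [3]

After move 2 (1->2):
Peg 0: []
Peg 1: [2]
Peg 2: [3, 1]

Answer: Peg 0: []
Peg 1: [2]
Peg 2: [3, 1]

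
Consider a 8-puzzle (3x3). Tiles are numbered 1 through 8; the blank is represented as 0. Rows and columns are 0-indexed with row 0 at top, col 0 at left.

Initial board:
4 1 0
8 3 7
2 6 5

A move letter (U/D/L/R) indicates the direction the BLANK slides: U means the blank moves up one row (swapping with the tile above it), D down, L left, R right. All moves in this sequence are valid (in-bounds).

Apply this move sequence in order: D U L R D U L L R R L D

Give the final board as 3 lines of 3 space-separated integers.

Answer: 4 3 1
8 0 7
2 6 5

Derivation:
After move 1 (D):
4 1 7
8 3 0
2 6 5

After move 2 (U):
4 1 0
8 3 7
2 6 5

After move 3 (L):
4 0 1
8 3 7
2 6 5

After move 4 (R):
4 1 0
8 3 7
2 6 5

After move 5 (D):
4 1 7
8 3 0
2 6 5

After move 6 (U):
4 1 0
8 3 7
2 6 5

After move 7 (L):
4 0 1
8 3 7
2 6 5

After move 8 (L):
0 4 1
8 3 7
2 6 5

After move 9 (R):
4 0 1
8 3 7
2 6 5

After move 10 (R):
4 1 0
8 3 7
2 6 5

After move 11 (L):
4 0 1
8 3 7
2 6 5

After move 12 (D):
4 3 1
8 0 7
2 6 5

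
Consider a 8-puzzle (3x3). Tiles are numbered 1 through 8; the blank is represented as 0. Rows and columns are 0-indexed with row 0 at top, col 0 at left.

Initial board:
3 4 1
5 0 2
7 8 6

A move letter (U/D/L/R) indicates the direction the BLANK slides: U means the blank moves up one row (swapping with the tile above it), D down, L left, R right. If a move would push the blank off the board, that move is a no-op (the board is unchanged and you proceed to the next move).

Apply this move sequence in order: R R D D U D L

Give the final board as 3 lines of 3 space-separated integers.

After move 1 (R):
3 4 1
5 2 0
7 8 6

After move 2 (R):
3 4 1
5 2 0
7 8 6

After move 3 (D):
3 4 1
5 2 6
7 8 0

After move 4 (D):
3 4 1
5 2 6
7 8 0

After move 5 (U):
3 4 1
5 2 0
7 8 6

After move 6 (D):
3 4 1
5 2 6
7 8 0

After move 7 (L):
3 4 1
5 2 6
7 0 8

Answer: 3 4 1
5 2 6
7 0 8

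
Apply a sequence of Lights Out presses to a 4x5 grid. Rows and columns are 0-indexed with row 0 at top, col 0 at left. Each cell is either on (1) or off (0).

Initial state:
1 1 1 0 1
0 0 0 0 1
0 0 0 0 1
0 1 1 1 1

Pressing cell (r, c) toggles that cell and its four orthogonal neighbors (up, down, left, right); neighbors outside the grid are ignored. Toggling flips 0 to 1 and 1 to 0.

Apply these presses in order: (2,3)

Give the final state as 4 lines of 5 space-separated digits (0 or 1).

Answer: 1 1 1 0 1
0 0 0 1 1
0 0 1 1 0
0 1 1 0 1

Derivation:
After press 1 at (2,3):
1 1 1 0 1
0 0 0 1 1
0 0 1 1 0
0 1 1 0 1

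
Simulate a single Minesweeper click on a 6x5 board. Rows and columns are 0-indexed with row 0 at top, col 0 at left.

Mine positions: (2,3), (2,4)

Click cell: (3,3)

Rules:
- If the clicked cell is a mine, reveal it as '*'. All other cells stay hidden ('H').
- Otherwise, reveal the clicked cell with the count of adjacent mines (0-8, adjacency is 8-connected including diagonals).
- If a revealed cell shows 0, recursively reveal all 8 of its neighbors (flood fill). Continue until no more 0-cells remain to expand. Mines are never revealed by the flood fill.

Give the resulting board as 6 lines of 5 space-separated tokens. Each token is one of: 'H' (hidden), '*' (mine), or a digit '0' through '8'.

H H H H H
H H H H H
H H H H H
H H H 2 H
H H H H H
H H H H H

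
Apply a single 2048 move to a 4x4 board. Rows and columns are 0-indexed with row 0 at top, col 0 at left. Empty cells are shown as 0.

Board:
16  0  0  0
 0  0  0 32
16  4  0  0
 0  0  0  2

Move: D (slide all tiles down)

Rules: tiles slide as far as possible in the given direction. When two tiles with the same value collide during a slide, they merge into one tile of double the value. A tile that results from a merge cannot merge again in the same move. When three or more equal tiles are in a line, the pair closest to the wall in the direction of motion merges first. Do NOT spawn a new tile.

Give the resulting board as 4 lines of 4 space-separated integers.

Slide down:
col 0: [16, 0, 16, 0] -> [0, 0, 0, 32]
col 1: [0, 0, 4, 0] -> [0, 0, 0, 4]
col 2: [0, 0, 0, 0] -> [0, 0, 0, 0]
col 3: [0, 32, 0, 2] -> [0, 0, 32, 2]

Answer:  0  0  0  0
 0  0  0  0
 0  0  0 32
32  4  0  2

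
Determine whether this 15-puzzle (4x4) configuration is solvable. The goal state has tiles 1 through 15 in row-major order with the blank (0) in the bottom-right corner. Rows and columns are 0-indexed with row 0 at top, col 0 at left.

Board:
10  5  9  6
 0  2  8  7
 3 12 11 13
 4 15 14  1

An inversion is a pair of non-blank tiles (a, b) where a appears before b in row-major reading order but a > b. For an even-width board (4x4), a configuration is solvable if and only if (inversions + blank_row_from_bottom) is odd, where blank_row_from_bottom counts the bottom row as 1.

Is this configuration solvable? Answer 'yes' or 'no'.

Answer: yes

Derivation:
Inversions: 44
Blank is in row 1 (0-indexed from top), which is row 3 counting from the bottom (bottom = 1).
44 + 3 = 47, which is odd, so the puzzle is solvable.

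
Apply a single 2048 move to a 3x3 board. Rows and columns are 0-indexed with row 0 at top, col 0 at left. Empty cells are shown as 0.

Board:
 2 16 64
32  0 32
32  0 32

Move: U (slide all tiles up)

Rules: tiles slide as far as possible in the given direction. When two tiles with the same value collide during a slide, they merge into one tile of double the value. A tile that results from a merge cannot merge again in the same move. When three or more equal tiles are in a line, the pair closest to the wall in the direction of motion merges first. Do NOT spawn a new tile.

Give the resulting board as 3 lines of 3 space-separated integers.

Slide up:
col 0: [2, 32, 32] -> [2, 64, 0]
col 1: [16, 0, 0] -> [16, 0, 0]
col 2: [64, 32, 32] -> [64, 64, 0]

Answer:  2 16 64
64  0 64
 0  0  0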